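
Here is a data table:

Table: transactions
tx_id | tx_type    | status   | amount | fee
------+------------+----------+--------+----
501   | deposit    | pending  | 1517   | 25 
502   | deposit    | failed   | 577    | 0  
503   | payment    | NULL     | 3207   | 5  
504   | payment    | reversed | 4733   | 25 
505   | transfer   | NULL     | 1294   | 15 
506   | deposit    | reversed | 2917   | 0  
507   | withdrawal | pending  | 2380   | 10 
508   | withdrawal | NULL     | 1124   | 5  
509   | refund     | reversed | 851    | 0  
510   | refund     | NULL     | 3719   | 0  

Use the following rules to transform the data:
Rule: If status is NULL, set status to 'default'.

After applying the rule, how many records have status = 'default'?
4

Step 1: Count records where status IS NULL
Step 2: Found 4 records with NULL status
Step 3: These records will have status set to 'default'
Step 4: Records already having status = 'default': 0
Step 5: Answer: 4 + 0 = 4 records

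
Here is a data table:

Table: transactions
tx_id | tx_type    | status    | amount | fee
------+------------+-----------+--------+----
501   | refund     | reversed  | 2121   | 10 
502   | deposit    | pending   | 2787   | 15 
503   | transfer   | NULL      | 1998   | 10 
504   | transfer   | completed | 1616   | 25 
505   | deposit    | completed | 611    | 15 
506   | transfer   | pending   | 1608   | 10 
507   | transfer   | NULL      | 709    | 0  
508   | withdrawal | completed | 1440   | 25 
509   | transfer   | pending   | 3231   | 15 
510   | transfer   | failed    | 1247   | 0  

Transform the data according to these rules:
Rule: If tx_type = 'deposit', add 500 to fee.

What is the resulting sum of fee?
1125

Step 1: Count records where tx_type = 'deposit': 2
Step 2: Total bonus added: 2 × 500 = 1000
Step 3: Original sum of fee: 125
Step 4: Final sum = 125 + 1000 = 1125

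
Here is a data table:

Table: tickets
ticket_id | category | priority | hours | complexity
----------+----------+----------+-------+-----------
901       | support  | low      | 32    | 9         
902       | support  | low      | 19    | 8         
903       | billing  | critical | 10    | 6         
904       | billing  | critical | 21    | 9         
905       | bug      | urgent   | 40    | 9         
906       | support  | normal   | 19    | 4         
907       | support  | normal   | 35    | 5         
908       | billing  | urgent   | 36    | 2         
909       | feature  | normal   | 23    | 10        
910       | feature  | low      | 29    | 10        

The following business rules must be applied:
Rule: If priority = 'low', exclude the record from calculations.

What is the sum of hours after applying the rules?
184

Step 1: Identify records where priority = 'low'
Step 2: The excluded records sum to 80
Step 3: Original total hours = 264
Step 4: Remaining total = 264 - 80 = 184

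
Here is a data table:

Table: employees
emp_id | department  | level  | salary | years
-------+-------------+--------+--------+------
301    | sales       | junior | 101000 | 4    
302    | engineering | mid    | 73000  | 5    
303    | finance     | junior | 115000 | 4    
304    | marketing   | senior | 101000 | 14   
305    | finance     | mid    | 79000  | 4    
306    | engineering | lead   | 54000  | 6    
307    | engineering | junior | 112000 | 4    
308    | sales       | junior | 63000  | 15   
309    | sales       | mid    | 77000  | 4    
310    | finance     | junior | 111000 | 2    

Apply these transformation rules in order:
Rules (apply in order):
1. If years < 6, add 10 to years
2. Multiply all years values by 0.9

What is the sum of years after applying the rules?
118.8

Step 1: Apply Rule 1 - Add 10 to records with years < 6
  - 7 records affected: 27 + (7 × 10) = 97
  - Unaffected records: 35
  - Sum after Rule 1: 132
Step 2: Apply Rule 2 - Multiply all by 0.9
  - 132 × 0.9 = 118.8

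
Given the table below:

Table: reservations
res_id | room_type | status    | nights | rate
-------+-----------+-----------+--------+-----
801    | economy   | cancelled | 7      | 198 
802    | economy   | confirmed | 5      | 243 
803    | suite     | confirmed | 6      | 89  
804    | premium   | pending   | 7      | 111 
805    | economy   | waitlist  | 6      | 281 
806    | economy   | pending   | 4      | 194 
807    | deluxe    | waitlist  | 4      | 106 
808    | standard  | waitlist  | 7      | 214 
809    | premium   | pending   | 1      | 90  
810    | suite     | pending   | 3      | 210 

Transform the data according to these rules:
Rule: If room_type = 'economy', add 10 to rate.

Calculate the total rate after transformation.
1776

Step 1: Count records where room_type = 'economy': 4
Step 2: Total bonus added: 4 × 10 = 40
Step 3: Original sum of rate: 1736
Step 4: Final sum = 1736 + 40 = 1776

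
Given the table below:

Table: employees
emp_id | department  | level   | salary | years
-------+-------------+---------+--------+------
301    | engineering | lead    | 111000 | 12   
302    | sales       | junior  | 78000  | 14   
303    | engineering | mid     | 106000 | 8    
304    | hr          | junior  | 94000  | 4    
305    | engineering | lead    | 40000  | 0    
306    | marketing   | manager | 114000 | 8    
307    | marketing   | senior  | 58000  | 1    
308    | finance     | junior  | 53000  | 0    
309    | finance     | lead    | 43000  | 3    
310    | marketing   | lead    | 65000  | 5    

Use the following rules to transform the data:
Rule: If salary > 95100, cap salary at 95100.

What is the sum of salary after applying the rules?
716300

Step 1: 3 records have salary > 95100
Step 2: These records originally summed to 331000
Step 3: After capping: 3 × 95100 = 285300
Step 4: Unaffected records sum: 431000
Step 5: Final sum = 285300 + 431000 = 716300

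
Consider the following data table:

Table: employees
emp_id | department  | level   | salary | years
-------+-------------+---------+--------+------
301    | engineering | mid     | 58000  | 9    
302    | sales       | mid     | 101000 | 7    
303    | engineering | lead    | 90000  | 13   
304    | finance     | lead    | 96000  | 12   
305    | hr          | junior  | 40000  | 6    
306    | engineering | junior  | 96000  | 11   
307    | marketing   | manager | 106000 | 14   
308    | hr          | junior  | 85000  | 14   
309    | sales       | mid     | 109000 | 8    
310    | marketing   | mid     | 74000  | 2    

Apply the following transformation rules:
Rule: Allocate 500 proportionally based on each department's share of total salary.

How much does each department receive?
engineering: 142.69, finance: 56.14, hr: 73.1, marketing: 105.26, sales: 122.81

Step 1: Calculate total salary = 855000
Step 2: Calculate each department's proportion:
  engineering: 244000/855000 = 28.54% → 142.69
  finance: 96000/855000 = 11.23% → 56.14
  hr: 125000/855000 = 14.62% → 73.1
  marketing: 180000/855000 = 21.05% → 105.26
  sales: 210000/855000 = 24.56% → 122.81
Step 3: Verify: sum of allocations ≈ 500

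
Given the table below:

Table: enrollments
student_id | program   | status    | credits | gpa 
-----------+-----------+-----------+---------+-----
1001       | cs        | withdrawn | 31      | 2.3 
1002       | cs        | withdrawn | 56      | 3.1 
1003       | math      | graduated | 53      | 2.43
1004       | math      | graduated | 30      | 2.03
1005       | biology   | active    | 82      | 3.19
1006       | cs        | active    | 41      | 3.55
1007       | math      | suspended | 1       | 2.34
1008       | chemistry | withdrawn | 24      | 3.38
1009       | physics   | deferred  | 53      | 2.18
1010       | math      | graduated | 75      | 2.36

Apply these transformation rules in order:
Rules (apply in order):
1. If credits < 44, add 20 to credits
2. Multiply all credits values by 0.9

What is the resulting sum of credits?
491.4

Step 1: Apply Rule 1 - Add 20 to records with credits < 44
  - 5 records affected: 127 + (5 × 20) = 227
  - Unaffected records: 319
  - Sum after Rule 1: 546
Step 2: Apply Rule 2 - Multiply all by 0.9
  - 546 × 0.9 = 491.4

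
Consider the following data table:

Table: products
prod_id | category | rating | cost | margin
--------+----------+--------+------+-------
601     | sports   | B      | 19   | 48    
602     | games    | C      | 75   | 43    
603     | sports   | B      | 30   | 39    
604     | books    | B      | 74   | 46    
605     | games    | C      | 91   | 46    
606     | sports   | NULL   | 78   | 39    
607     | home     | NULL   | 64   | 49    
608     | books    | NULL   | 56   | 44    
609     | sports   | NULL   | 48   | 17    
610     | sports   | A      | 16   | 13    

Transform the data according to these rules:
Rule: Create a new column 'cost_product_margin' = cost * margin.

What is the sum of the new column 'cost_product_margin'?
22563

Step 1: For each record, compute cost * margin
Example calculations:
  19 * 48 = 912
  75 * 43 = 3225
  30 * 39 = 1170
  ...
Step 2: Sum all derived values
Step 3: Total = 22563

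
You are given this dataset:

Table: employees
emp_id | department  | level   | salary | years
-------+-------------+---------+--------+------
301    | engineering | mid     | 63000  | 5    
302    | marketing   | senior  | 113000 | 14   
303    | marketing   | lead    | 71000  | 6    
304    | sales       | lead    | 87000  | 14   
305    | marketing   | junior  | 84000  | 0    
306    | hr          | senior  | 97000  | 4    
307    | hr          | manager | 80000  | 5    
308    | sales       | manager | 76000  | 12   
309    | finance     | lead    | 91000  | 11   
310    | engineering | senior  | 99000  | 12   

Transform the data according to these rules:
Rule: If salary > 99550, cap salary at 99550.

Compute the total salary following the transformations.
847550

Step 1: 1 records have salary > 99550
Step 2: These records originally summed to 113000
Step 3: After capping: 1 × 99550 = 99550
Step 4: Unaffected records sum: 748000
Step 5: Final sum = 99550 + 748000 = 847550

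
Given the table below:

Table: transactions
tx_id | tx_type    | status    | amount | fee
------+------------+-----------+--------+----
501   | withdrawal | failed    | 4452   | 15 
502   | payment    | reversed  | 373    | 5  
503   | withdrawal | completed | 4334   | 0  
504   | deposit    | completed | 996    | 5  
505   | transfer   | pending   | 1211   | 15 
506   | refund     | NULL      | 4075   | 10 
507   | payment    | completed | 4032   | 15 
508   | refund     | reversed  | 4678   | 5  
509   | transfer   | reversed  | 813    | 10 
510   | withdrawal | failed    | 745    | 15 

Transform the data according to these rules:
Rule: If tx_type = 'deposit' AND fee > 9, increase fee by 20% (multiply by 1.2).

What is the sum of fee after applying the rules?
95

Step 1: Find records where tx_type = 'deposit' AND fee > 9
Step 2: 0 records match, summing to 0
Step 3: After multiplier: 0 × 1.2 = 0.0
Step 4: Unaffected records sum: 95
Step 5: Final sum = 0.0 + 95 = 95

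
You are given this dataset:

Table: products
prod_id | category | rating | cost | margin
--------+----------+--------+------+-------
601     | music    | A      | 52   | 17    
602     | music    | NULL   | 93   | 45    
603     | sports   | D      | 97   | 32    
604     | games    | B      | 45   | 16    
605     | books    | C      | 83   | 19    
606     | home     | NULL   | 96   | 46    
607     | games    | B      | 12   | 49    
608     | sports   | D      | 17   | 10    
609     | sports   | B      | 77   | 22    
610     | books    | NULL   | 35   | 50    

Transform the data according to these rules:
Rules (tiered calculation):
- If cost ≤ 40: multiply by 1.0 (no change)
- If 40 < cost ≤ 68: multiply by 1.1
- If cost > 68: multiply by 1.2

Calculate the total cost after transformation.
705.9

Step 1: Tier 1 (cost ≤ 40): 3 records, sum = 64 × 1.0 = 64.0
Step 2: Tier 2 (40 < cost ≤ 68): 2 records, sum = 97 × 1.1 = 106.7
Step 3: Tier 3 (cost > 68): 5 records, sum = 446 × 1.2 = 535.2
Step 4: Final sum = 64.0 + 106.7 + 535.2 = 705.9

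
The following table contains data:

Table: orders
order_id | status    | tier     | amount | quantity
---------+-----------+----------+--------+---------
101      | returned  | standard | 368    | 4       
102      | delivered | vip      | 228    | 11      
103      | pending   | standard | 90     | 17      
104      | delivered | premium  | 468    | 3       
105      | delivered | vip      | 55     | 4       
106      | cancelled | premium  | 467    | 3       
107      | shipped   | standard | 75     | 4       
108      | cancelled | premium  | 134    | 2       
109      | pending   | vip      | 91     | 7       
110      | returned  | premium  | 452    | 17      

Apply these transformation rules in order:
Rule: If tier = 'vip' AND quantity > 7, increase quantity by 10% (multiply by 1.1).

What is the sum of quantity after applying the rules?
73.1

Step 1: Find records where tier = 'vip' AND quantity > 7
Step 2: 1 records match, summing to 11
Step 3: After multiplier: 11 × 1.1 = 12.1
Step 4: Unaffected records sum: 61
Step 5: Final sum = 12.1 + 61 = 73.1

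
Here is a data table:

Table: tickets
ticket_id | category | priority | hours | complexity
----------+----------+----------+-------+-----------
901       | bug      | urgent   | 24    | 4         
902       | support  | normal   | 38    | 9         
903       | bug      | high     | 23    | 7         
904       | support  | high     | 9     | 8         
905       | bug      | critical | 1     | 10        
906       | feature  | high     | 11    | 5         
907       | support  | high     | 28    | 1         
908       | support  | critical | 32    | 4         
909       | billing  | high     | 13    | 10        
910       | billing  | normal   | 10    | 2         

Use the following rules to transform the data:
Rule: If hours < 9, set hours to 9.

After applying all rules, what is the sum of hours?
197

Step 1: 1 records have hours < 9
Step 2: These records originally summed to 1
Step 3: After setting to minimum: 1 × 9 = 9
Step 4: Unaffected records sum: 188
Step 5: Final sum = 9 + 188 = 197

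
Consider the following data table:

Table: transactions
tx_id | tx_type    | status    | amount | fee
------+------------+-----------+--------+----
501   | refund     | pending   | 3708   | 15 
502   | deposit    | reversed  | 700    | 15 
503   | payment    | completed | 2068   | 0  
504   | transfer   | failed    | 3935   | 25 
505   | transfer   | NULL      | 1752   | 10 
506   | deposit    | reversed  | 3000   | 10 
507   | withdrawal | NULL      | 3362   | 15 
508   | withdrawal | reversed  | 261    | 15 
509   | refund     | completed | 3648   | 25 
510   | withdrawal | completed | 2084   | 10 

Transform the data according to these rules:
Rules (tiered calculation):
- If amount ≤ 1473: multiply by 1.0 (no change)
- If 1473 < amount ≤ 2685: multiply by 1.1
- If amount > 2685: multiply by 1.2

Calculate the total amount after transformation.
28639.0

Step 1: Tier 1 (amount ≤ 1473): 2 records, sum = 961 × 1.0 = 961.0
Step 2: Tier 2 (1473 < amount ≤ 2685): 3 records, sum = 5904 × 1.1 = 6494.4
Step 3: Tier 3 (amount > 2685): 5 records, sum = 17653 × 1.2 = 21183.6
Step 4: Final sum = 961.0 + 6494.4 + 21183.6 = 28639.0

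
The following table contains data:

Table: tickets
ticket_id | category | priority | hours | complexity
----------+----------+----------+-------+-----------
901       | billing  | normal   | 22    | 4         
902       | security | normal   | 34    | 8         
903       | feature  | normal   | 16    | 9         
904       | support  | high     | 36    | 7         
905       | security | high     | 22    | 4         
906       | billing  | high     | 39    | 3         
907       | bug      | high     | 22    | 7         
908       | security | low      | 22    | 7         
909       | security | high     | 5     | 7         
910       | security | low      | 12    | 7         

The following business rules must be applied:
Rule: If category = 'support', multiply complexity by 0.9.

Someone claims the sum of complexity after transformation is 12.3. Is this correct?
No, the correct result is 62.3.

Step 1: Calculate the correct sum after transformation
Step 2: Apply multiplier 0.9 to records where category = 'support'
Step 3: Correct result = 62.3
Step 4: Claimed result = 12.3
Step 5: 62.3 ≠ 12.3
Conclusion: The claimed result is incorrect. The correct answer is 62.3.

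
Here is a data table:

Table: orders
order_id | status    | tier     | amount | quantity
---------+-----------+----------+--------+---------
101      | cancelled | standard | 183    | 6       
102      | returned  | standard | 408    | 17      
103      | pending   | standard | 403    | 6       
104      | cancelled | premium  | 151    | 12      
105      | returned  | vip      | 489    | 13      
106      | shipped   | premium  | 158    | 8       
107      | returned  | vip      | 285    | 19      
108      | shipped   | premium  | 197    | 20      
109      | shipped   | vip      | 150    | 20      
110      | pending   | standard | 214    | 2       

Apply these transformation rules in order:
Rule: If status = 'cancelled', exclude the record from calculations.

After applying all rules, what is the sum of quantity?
105

Step 1: Identify records where status = 'cancelled'
Step 2: The excluded records sum to 18
Step 3: Original total quantity = 123
Step 4: Remaining total = 123 - 18 = 105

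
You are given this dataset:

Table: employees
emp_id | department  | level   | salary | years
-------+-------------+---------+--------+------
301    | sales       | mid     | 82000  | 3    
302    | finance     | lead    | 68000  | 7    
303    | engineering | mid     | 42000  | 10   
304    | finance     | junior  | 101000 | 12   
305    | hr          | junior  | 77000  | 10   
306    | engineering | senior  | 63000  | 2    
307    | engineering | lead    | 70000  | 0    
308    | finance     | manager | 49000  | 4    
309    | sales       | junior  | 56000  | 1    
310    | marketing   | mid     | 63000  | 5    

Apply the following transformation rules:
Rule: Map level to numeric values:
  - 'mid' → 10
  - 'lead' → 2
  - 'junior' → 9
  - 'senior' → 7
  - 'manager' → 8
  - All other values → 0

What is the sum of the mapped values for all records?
76

Step 1: Apply mapping to each record
Step 2: Count by status:
  'mid': 3 records × 10 = 30
  'lead': 2 records × 2 = 4
  'junior': 3 records × 9 = 27
  'senior': 1 records × 7 = 7
  'manager': 1 records × 8 = 8
Step 3: Sum all mapped values = 76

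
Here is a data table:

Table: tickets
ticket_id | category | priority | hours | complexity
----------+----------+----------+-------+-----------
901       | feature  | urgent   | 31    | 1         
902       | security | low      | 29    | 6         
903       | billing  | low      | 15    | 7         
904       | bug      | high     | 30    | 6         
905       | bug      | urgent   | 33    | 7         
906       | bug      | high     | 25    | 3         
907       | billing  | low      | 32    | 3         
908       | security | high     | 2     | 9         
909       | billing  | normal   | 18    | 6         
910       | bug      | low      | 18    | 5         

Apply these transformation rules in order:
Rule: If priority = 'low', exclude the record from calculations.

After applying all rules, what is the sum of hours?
139

Step 1: Identify records where priority = 'low'
Step 2: The excluded records sum to 94
Step 3: Original total hours = 233
Step 4: Remaining total = 233 - 94 = 139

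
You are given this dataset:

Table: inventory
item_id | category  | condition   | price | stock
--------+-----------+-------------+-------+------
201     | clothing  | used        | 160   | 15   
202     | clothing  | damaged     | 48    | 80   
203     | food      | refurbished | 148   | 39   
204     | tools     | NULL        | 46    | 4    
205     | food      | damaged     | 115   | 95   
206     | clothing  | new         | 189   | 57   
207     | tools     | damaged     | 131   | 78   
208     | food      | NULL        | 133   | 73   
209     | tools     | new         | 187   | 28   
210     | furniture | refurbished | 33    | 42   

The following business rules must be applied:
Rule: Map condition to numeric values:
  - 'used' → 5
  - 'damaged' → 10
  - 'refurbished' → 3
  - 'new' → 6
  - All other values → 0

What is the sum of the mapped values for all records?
53

Step 1: Apply mapping to each record
Step 2: Count by status:
  'used': 1 records × 5 = 5
  'damaged': 3 records × 10 = 30
  'refurbished': 2 records × 3 = 6
  'new': 2 records × 6 = 12
Step 3: Sum all mapped values = 53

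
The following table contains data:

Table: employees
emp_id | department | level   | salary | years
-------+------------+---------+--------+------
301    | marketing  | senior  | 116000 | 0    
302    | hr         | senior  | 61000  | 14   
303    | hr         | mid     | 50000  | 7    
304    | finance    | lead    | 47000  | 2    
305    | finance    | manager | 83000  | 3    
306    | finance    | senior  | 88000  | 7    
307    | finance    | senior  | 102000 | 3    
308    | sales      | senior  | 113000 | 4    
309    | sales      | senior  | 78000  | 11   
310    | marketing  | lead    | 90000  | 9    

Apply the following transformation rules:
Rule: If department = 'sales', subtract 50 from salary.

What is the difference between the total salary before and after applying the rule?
100

Step 1: Original sum of salary = 828000
Step 2: 2 records have department = 'sales'
Step 3: Each affected record changes by -50
Step 4: Total change = 2 × -50 = -100
Step 5: New sum = 828000 + -100 = 827900
Step 6: Difference = |827900 - 828000| = 100
        (Sum decreased by 100)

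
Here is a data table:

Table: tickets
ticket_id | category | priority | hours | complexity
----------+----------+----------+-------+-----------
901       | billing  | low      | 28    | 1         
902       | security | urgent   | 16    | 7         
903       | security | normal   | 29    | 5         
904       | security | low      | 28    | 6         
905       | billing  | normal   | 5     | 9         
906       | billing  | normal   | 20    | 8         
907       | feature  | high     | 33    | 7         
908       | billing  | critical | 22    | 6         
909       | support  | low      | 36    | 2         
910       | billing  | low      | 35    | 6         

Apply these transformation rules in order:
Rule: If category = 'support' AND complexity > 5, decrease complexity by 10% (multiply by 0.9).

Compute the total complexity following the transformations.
57

Step 1: Find records where category = 'support' AND complexity > 5
Step 2: 0 records match, summing to 0
Step 3: After multiplier: 0 × 0.9 = 0.0
Step 4: Unaffected records sum: 57
Step 5: Final sum = 0.0 + 57 = 57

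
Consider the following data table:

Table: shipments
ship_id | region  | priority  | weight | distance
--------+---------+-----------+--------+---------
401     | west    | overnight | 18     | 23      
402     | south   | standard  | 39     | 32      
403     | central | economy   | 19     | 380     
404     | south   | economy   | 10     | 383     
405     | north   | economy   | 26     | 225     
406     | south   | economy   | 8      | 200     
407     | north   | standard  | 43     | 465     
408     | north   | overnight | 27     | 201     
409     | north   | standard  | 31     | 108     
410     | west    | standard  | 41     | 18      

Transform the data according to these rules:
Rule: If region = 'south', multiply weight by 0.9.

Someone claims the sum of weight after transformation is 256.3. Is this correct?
Yes, the result is correct.

Step 1: Calculate the correct sum after transformation
Step 2: Apply multiplier 0.9 to records where region = 'south'
Step 3: Correct result = 256.3
Step 4: Claimed result = 256.3
Step 5: 256.3 = 256.3 ✓
Conclusion: The claimed result is correct.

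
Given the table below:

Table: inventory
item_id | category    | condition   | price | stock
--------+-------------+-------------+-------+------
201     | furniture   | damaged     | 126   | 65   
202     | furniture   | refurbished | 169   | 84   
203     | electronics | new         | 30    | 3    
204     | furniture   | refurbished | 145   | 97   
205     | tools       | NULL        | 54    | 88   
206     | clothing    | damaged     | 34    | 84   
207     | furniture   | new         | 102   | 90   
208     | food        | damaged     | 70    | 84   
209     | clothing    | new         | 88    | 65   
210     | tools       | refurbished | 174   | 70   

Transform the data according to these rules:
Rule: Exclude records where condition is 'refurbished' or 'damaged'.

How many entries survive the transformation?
4

Step 1: Count records to exclude
  - 3 (refurbished) + 3 (damaged) = 6 records
Step 2: Total records: 10
Step 3: Remaining = 10 - 6 = 4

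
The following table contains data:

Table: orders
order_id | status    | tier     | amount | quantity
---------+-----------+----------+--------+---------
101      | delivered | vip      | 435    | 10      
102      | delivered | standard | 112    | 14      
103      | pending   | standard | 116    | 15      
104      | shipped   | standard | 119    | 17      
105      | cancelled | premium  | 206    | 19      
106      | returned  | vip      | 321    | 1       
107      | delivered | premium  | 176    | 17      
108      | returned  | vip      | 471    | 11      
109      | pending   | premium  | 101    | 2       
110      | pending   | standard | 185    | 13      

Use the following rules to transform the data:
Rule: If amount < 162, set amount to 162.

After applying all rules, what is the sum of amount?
2442

Step 1: 4 records have amount < 162
Step 2: These records originally summed to 448
Step 3: After setting to minimum: 4 × 162 = 648
Step 4: Unaffected records sum: 1794
Step 5: Final sum = 648 + 1794 = 2442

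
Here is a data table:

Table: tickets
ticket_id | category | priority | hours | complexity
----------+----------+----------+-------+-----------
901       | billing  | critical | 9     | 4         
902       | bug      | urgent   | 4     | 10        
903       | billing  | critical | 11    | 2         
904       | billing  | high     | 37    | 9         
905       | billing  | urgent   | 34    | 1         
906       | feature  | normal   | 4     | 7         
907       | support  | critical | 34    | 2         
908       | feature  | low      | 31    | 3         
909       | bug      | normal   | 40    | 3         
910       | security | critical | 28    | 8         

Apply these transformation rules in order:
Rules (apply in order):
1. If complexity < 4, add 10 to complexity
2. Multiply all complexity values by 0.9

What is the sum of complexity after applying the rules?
89.1

Step 1: Apply Rule 1 - Add 10 to records with complexity < 4
  - 5 records affected: 11 + (5 × 10) = 61
  - Unaffected records: 38
  - Sum after Rule 1: 99
Step 2: Apply Rule 2 - Multiply all by 0.9
  - 99 × 0.9 = 89.1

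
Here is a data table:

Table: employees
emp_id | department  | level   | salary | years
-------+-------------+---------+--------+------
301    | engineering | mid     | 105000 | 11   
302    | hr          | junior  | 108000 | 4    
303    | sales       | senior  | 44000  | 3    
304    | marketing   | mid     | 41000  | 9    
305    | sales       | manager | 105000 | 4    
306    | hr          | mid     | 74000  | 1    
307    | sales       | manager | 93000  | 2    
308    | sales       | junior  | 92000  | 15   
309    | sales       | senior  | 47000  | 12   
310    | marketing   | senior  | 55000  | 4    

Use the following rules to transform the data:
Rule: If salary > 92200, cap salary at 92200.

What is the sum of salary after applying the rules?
721800

Step 1: 4 records have salary > 92200
Step 2: These records originally summed to 411000
Step 3: After capping: 4 × 92200 = 368800
Step 4: Unaffected records sum: 353000
Step 5: Final sum = 368800 + 353000 = 721800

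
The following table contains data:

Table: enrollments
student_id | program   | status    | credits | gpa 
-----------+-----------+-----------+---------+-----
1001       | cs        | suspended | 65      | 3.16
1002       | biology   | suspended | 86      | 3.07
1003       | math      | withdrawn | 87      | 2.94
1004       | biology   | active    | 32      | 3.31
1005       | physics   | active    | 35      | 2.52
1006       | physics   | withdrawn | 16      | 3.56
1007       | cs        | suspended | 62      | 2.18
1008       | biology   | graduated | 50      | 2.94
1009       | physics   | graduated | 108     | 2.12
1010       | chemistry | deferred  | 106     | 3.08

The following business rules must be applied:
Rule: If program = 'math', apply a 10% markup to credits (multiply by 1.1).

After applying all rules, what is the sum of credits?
655.7

Step 1: Records with program = 'math' have total credits = 87
Step 2: Apply multiplier: 87 × 1.1 = 95.7
Step 3: Other records total: 560
Step 4: Final sum = 95.7 + 560 = 655.7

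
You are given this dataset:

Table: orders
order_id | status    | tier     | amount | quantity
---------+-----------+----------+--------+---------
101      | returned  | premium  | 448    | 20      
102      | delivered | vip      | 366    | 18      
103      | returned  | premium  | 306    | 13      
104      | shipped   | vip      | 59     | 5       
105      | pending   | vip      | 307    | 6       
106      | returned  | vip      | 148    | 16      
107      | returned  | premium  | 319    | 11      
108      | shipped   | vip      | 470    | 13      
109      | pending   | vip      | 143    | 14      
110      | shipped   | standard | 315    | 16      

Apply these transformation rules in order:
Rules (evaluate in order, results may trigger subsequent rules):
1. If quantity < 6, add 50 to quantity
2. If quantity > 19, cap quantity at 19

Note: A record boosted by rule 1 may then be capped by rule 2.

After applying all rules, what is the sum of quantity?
145

Step 1: Apply rule 1 to records with quantity < 6
  - 1 records get bonus of 50
  - Of these, 1 records then exceed 19 and get capped
Step 2: Apply rule 2 to records with quantity > 19
  - 1 records (original) are capped
Step 3: Calculate final sum = 145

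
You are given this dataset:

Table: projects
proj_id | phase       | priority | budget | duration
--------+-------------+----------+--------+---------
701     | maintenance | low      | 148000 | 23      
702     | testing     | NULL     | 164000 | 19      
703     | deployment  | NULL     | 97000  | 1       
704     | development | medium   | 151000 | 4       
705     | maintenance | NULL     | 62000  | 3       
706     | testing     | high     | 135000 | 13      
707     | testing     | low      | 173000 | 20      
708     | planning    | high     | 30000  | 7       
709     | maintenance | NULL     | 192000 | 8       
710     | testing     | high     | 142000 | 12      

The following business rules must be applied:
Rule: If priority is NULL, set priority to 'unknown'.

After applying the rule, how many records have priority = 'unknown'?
4

Step 1: Count records where priority IS NULL
Step 2: Found 4 records with NULL priority
Step 3: These records will have priority set to 'unknown'
Step 4: Records already having priority = 'unknown': 0
Step 5: Answer: 4 + 0 = 4 records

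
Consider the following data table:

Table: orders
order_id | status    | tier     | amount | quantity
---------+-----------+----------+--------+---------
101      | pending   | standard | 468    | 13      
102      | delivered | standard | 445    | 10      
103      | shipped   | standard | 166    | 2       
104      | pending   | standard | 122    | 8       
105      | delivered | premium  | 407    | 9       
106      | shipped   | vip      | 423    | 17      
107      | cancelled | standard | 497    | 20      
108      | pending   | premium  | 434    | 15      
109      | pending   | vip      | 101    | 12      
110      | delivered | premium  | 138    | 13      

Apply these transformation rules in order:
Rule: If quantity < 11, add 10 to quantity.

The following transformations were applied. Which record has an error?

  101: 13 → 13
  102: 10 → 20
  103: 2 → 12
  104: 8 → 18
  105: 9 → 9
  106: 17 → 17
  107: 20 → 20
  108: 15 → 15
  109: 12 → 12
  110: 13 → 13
Record 105 has an error. The correct transformed value should be 19, not 9.

Step 1: Check each record against the rule
Step 2: Record 105 has quantity = 9
Step 3: Since 9 < 11, the bonus should have been applied
Step 4: Correct value = 19, but claimed value = 9
Conclusion: Record 105 has the error.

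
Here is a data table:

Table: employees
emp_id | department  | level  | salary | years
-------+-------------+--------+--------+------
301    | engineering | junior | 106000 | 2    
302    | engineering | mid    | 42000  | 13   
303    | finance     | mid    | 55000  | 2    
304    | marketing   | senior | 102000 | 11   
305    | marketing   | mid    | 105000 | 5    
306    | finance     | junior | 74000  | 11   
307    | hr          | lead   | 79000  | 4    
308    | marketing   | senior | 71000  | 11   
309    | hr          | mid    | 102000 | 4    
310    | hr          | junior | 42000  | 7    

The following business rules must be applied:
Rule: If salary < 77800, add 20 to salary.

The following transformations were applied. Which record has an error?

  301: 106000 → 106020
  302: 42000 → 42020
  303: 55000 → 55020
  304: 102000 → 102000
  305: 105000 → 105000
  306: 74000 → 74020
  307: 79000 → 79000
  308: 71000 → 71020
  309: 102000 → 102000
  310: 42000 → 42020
Record 301 has an error. The correct transformed value should be 106000, not 106020.

Step 1: Check each record against the rule
Step 2: Record 301 has salary = 106000
Step 3: Since 106000 >= 77800, the bonus should not have been applied
Step 4: Correct value = 106000, but claimed value = 106020
Conclusion: Record 301 has the error.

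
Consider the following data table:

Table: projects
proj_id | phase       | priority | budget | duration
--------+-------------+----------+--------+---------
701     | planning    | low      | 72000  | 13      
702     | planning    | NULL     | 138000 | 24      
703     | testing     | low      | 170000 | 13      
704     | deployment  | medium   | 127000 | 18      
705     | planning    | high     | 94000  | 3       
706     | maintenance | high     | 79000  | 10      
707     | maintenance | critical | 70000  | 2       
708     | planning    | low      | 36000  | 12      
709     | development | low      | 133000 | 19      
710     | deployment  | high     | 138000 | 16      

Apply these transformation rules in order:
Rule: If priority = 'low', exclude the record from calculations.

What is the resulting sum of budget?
646000

Step 1: Identify records where priority = 'low'
Step 2: The excluded records sum to 411000
Step 3: Original total budget = 1057000
Step 4: Remaining total = 1057000 - 411000 = 646000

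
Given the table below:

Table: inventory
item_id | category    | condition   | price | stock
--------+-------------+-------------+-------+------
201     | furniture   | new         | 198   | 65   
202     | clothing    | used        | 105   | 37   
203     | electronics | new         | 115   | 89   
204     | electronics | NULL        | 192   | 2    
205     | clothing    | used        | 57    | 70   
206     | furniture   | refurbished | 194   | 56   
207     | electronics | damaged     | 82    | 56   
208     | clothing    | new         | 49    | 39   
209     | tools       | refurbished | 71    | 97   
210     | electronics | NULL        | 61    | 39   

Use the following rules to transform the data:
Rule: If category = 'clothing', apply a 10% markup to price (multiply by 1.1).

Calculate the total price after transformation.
1145.1

Step 1: Records with category = 'clothing' have total price = 211
Step 2: Apply multiplier: 211 × 1.1 = 232.1
Step 3: Other records total: 913
Step 4: Final sum = 232.1 + 913 = 1145.1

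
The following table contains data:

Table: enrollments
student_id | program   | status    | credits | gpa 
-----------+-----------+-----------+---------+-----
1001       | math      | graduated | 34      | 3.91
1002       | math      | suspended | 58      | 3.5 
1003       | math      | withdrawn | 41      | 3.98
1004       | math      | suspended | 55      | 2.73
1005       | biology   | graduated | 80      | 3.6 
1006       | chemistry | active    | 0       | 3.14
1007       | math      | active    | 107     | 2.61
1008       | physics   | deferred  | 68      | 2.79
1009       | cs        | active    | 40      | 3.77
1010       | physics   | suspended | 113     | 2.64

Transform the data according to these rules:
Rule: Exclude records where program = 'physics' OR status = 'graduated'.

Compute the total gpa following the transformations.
19.73

Step 1: Find records where program = 'physics' OR status = 'graduated'
Step 2: 4 records match, summing to 12.94
Step 3: Original sum: 32.67
Step 4: Remaining sum = 32.67 - 12.94 = 19.73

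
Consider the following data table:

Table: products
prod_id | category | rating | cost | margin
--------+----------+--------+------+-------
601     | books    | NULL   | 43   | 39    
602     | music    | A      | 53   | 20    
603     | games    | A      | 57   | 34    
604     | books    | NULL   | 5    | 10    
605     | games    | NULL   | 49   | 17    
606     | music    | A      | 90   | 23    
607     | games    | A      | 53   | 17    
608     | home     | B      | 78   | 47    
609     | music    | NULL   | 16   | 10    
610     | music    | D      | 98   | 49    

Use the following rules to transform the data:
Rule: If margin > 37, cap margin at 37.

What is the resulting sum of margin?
242

Step 1: 3 records have margin > 37
Step 2: These records originally summed to 135
Step 3: After capping: 3 × 37 = 111
Step 4: Unaffected records sum: 131
Step 5: Final sum = 111 + 131 = 242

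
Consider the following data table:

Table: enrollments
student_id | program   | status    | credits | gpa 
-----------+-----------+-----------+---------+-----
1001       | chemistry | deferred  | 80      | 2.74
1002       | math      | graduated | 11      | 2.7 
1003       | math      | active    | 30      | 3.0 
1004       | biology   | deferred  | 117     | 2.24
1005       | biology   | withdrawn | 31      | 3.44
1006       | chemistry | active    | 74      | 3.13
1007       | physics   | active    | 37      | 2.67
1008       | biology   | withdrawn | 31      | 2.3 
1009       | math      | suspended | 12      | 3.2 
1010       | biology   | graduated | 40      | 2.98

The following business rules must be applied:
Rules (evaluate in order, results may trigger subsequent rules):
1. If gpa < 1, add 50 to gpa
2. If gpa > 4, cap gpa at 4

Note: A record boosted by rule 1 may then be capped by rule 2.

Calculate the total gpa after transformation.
28.4

Step 1: Apply rule 1 to records with gpa < 1
  - 0 records get bonus of 50
  - Of these, 0 records then exceed 4 and get capped
Step 2: Apply rule 2 to records with gpa > 4
  - 0 records (original) are capped
Step 3: Calculate final sum = 28.4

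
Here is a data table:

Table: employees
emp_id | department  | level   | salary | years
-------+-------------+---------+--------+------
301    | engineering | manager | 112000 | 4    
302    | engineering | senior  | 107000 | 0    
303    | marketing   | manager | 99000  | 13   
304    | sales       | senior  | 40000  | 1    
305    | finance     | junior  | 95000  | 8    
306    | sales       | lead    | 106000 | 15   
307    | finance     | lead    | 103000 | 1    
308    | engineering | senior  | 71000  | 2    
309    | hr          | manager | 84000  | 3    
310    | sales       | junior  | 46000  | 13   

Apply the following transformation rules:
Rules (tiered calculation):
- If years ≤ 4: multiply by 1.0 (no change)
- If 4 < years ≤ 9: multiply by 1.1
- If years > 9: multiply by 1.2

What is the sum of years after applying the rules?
69.0

Step 1: Tier 1 (years ≤ 4): 6 records, sum = 11 × 1.0 = 11.0
Step 2: Tier 2 (4 < years ≤ 9): 1 records, sum = 8 × 1.1 = 8.8
Step 3: Tier 3 (years > 9): 3 records, sum = 41 × 1.2 = 49.2
Step 4: Final sum = 11.0 + 8.8 + 49.2 = 69.0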